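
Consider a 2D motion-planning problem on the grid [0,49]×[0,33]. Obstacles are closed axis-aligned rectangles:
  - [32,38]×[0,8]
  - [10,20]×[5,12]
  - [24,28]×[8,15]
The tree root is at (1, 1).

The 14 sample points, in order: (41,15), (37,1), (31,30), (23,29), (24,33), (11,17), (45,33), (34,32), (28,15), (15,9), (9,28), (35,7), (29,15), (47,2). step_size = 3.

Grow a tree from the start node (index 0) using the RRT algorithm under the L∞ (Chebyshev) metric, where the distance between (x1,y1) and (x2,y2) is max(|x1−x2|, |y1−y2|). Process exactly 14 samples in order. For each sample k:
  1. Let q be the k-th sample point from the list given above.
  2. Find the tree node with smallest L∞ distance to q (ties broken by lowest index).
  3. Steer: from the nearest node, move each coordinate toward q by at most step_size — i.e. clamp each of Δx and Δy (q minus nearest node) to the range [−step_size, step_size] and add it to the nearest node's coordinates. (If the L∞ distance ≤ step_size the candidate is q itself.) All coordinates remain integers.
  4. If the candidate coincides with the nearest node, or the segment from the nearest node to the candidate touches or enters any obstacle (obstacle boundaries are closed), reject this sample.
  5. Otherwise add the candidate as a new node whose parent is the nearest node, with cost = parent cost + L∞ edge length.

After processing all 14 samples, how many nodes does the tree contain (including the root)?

Node count: 7

1. q=(41,15) nearest=0 d=40 new=(4,4) → add node 1 parent=0 cost=3
2. q=(37,1) nearest=1 d=33 new=(7,1) → add node 2 parent=1 cost=6
3. q=(31,30) nearest=1 d=27 new=(7,7) → add node 3 parent=1 cost=6
4. q=(23,29) nearest=3 d=22 new=(10,10) → blocked by [10,20]×[5,12], reject
5. q=(24,33) nearest=3 d=26 new=(10,10) → blocked by [10,20]×[5,12], reject
6. q=(11,17) nearest=3 d=10 new=(10,10) → blocked by [10,20]×[5,12], reject
7. q=(45,33) nearest=2 d=38 new=(10,4) → add node 4 parent=2 cost=9
8. q=(34,32) nearest=3 d=27 new=(10,10) → blocked by [10,20]×[5,12], reject
9. q=(28,15) nearest=4 d=18 new=(13,7) → blocked by [10,20]×[5,12], reject
10. q=(15,9) nearest=4 d=5 new=(13,7) → blocked by [10,20]×[5,12], reject
11. q=(9,28) nearest=3 d=21 new=(9,10) → add node 5 parent=3 cost=9
12. q=(35,7) nearest=4 d=25 new=(13,7) → blocked by [10,20]×[5,12], reject
13. q=(29,15) nearest=4 d=19 new=(13,7) → blocked by [10,20]×[5,12], reject
14. q=(47,2) nearest=4 d=37 new=(13,2) → add node 6 parent=4 cost=12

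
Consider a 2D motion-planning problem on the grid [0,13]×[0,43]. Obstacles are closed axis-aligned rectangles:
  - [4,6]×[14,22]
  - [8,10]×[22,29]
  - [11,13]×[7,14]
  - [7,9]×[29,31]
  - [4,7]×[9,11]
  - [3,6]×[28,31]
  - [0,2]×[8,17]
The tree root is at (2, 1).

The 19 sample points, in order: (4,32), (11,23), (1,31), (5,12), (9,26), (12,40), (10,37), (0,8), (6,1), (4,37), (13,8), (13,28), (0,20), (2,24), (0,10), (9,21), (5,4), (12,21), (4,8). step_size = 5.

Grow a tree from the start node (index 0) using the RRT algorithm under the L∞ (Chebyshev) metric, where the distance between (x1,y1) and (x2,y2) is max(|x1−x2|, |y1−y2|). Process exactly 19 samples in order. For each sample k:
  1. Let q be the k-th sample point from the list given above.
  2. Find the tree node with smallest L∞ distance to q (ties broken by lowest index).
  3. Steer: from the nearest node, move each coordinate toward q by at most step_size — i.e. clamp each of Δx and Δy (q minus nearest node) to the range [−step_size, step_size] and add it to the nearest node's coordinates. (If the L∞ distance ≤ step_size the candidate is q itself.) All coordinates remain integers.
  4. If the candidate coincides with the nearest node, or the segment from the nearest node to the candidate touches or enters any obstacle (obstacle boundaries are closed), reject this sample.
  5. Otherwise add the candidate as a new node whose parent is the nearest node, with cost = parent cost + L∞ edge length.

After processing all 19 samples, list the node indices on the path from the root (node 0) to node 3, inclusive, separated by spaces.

Path: 0 2 3

1. q=(4,32) nearest=0 d=31 new=(4,6) → add node 1 parent=0 cost=5
2. q=(11,23) nearest=1 d=17 new=(9,11) → blocked by [4,7]×[9,11], reject
3. q=(1,31) nearest=1 d=25 new=(1,11) → blocked by [0,2]×[8,17], reject
4. q=(5,12) nearest=1 d=6 new=(5,11) → blocked by [4,7]×[9,11], reject
5. q=(9,26) nearest=1 d=20 new=(9,11) → blocked by [4,7]×[9,11], reject
6. q=(12,40) nearest=1 d=34 new=(9,11) → blocked by [4,7]×[9,11], reject
7. q=(10,37) nearest=1 d=31 new=(9,11) → blocked by [4,7]×[9,11], reject
8. q=(0,8) nearest=1 d=4 new=(0,8) → blocked by [0,2]×[8,17], reject
9. q=(6,1) nearest=0 d=4 new=(6,1) → add node 2 parent=0 cost=4
10. q=(4,37) nearest=1 d=31 new=(4,11) → blocked by [4,7]×[9,11], reject
11. q=(13,8) nearest=2 d=7 new=(11,6) → add node 3 parent=2 cost=9
12. q=(13,28) nearest=1 d=22 new=(9,11) → blocked by [4,7]×[9,11], reject
13. q=(0,20) nearest=1 d=14 new=(0,11) → blocked by [0,2]×[8,17], reject
14. q=(2,24) nearest=1 d=18 new=(2,11) → blocked by [0,2]×[8,17], reject
15. q=(0,10) nearest=1 d=4 new=(0,10) → blocked by [0,2]×[8,17], reject
16. q=(9,21) nearest=1 d=15 new=(9,11) → blocked by [4,7]×[9,11], reject
17. q=(5,4) nearest=1 d=2 new=(5,4) → add node 4 parent=1 cost=7
18. q=(12,21) nearest=1 d=15 new=(9,11) → blocked by [4,7]×[9,11], reject
19. q=(4,8) nearest=1 d=2 new=(4,8) → add node 5 parent=1 cost=7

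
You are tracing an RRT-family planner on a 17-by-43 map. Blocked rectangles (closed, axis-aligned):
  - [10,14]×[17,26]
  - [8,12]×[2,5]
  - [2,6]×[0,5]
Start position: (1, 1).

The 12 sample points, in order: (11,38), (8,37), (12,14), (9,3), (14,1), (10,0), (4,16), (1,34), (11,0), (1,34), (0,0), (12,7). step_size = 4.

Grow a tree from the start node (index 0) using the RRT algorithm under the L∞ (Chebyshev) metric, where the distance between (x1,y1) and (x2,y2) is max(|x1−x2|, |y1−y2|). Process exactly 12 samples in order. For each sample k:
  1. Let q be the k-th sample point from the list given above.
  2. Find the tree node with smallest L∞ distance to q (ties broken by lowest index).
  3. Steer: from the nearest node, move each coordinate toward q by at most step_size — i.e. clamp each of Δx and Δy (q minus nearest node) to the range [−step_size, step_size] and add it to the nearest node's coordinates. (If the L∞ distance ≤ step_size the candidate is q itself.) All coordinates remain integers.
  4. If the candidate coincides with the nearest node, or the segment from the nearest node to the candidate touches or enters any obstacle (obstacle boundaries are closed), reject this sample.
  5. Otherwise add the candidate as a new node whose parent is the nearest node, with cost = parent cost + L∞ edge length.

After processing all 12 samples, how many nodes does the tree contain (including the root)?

Node count: 4

1. q=(11,38) nearest=0 d=37 new=(5,5) → blocked by [2,6]×[0,5], reject
2. q=(8,37) nearest=0 d=36 new=(5,5) → blocked by [2,6]×[0,5], reject
3. q=(12,14) nearest=0 d=13 new=(5,5) → blocked by [2,6]×[0,5], reject
4. q=(9,3) nearest=0 d=8 new=(5,3) → blocked by [2,6]×[0,5], reject
5. q=(14,1) nearest=0 d=13 new=(5,1) → blocked by [2,6]×[0,5], reject
6. q=(10,0) nearest=0 d=9 new=(5,0) → blocked by [2,6]×[0,5], reject
7. q=(4,16) nearest=0 d=15 new=(4,5) → blocked by [2,6]×[0,5], reject
8. q=(1,34) nearest=0 d=33 new=(1,5) → add node 1 parent=0 cost=4
9. q=(11,0) nearest=0 d=10 new=(5,0) → blocked by [2,6]×[0,5], reject
10. q=(1,34) nearest=1 d=29 new=(1,9) → add node 2 parent=1 cost=8
11. q=(0,0) nearest=0 d=1 new=(0,0) → add node 3 parent=0 cost=1
12. q=(12,7) nearest=0 d=11 new=(5,5) → blocked by [2,6]×[0,5], reject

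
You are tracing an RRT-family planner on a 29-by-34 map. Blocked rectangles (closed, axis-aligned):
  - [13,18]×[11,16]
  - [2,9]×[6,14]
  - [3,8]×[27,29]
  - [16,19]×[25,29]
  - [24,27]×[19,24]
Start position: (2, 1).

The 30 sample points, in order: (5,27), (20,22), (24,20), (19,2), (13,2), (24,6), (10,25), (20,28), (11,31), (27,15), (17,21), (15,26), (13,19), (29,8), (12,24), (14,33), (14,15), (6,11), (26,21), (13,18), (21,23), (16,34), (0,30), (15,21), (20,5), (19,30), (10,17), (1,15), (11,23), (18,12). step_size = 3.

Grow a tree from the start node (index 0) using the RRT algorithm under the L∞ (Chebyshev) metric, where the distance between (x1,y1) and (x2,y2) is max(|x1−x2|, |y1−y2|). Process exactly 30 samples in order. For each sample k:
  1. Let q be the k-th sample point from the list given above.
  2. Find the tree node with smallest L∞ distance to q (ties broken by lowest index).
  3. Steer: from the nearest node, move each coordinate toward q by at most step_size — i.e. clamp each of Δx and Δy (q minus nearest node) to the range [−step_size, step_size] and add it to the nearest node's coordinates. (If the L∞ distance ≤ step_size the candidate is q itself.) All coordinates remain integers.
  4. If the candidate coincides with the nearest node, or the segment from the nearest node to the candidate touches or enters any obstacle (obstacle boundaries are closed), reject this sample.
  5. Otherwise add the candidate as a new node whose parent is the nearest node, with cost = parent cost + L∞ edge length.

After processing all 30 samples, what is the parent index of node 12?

Parent of node 12: 11

1. q=(5,27) nearest=0 d=26 new=(5,4) → add node 1 parent=0 cost=3
2. q=(20,22) nearest=1 d=18 new=(8,7) → blocked by [2,9]×[6,14], reject
3. q=(24,20) nearest=1 d=19 new=(8,7) → blocked by [2,9]×[6,14], reject
4. q=(19,2) nearest=1 d=14 new=(8,2) → add node 2 parent=1 cost=6
5. q=(13,2) nearest=2 d=5 new=(11,2) → add node 3 parent=2 cost=9
6. q=(24,6) nearest=3 d=13 new=(14,5) → add node 4 parent=3 cost=12
7. q=(10,25) nearest=4 d=20 new=(11,8) → add node 5 parent=4 cost=15
8. q=(20,28) nearest=5 d=20 new=(14,11) → blocked by [13,18]×[11,16], reject
9. q=(11,31) nearest=5 d=23 new=(11,11) → add node 6 parent=5 cost=18
10. q=(27,15) nearest=4 d=13 new=(17,8) → add node 7 parent=4 cost=15
11. q=(17,21) nearest=6 d=10 new=(14,14) → blocked by [13,18]×[11,16], reject
12. q=(15,26) nearest=6 d=15 new=(14,14) → blocked by [13,18]×[11,16], reject
13. q=(13,19) nearest=6 d=8 new=(13,14) → blocked by [13,18]×[11,16], reject
14. q=(29,8) nearest=7 d=12 new=(20,8) → add node 8 parent=7 cost=18
15. q=(12,24) nearest=6 d=13 new=(12,14) → add node 9 parent=6 cost=21
16. q=(14,33) nearest=9 d=19 new=(14,17) → blocked by [13,18]×[11,16], reject
17. q=(14,15) nearest=9 d=2 new=(14,15) → blocked by [13,18]×[11,16], reject
18. q=(6,11) nearest=5 d=5 new=(8,11) → blocked by [2,9]×[6,14], reject
19. q=(26,21) nearest=7 d=13 new=(20,11) → add node 10 parent=7 cost=18
20. q=(13,18) nearest=9 d=4 new=(13,17) → add node 11 parent=9 cost=24
21. q=(21,23) nearest=11 d=8 new=(16,20) → add node 12 parent=11 cost=27
22. q=(16,34) nearest=12 d=14 new=(16,23) → add node 13 parent=12 cost=30
23. q=(0,30) nearest=11 d=13 new=(10,20) → add node 14 parent=11 cost=27
24. q=(15,21) nearest=12 d=1 new=(15,21) → add node 15 parent=12 cost=28
25. q=(20,5) nearest=7 d=3 new=(20,5) → add node 16 parent=7 cost=18
26. q=(19,30) nearest=13 d=7 new=(19,26) → blocked by [16,19]×[25,29], reject
27. q=(10,17) nearest=9 d=3 new=(10,17) → add node 17 parent=9 cost=24
28. q=(1,15) nearest=14 d=9 new=(7,17) → add node 18 parent=14 cost=30
29. q=(11,23) nearest=14 d=3 new=(11,23) → add node 19 parent=14 cost=30
30. q=(18,12) nearest=10 d=2 new=(18,12) → blocked by [13,18]×[11,16], reject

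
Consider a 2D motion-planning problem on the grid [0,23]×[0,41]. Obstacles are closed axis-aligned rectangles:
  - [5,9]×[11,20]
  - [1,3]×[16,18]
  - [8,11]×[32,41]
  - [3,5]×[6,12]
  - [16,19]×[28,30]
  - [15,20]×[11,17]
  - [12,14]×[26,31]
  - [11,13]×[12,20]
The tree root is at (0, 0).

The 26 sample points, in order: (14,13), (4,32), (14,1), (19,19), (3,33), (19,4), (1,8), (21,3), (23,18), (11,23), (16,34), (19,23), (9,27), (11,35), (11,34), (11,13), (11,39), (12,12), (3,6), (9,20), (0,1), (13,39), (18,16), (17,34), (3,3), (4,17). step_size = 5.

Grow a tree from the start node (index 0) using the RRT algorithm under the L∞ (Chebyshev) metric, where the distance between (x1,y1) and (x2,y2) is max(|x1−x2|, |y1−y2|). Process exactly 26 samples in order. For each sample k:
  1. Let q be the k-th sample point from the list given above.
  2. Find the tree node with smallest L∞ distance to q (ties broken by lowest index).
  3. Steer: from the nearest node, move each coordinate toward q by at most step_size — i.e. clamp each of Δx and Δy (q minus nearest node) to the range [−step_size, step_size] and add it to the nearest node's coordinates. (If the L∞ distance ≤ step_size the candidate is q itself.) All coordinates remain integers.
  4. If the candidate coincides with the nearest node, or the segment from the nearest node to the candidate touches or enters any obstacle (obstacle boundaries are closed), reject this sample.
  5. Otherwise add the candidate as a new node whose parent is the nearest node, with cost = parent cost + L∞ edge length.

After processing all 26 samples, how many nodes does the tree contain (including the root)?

1. q=(14,13) nearest=0 d=14 new=(5,5) → add node 1 parent=0 cost=5
2. q=(4,32) nearest=1 d=27 new=(4,10) → blocked by [3,5]×[6,12], reject
3. q=(14,1) nearest=1 d=9 new=(10,1) → add node 2 parent=1 cost=10
4. q=(19,19) nearest=1 d=14 new=(10,10) → add node 3 parent=1 cost=10
5. q=(3,33) nearest=3 d=23 new=(5,15) → blocked by [5,9]×[11,20], reject
6. q=(19,4) nearest=2 d=9 new=(15,4) → add node 4 parent=2 cost=15
7. q=(1,8) nearest=1 d=4 new=(1,8) → blocked by [3,5]×[6,12], reject
8. q=(21,3) nearest=4 d=6 new=(20,3) → add node 5 parent=4 cost=20
9. q=(23,18) nearest=3 d=13 new=(15,15) → blocked by [15,20]×[11,17], reject
10. q=(11,23) nearest=3 d=13 new=(11,15) → blocked by [11,13]×[12,20], reject
11. q=(16,34) nearest=3 d=24 new=(15,15) → blocked by [15,20]×[11,17], reject
12. q=(19,23) nearest=3 d=13 new=(15,15) → blocked by [15,20]×[11,17], reject
13. q=(9,27) nearest=3 d=17 new=(9,15) → blocked by [5,9]×[11,20], reject
14. q=(11,35) nearest=3 d=25 new=(11,15) → blocked by [11,13]×[12,20], reject
15. q=(11,34) nearest=3 d=24 new=(11,15) → blocked by [11,13]×[12,20], reject
16. q=(11,13) nearest=3 d=3 new=(11,13) → blocked by [11,13]×[12,20], reject
17. q=(11,39) nearest=3 d=29 new=(11,15) → blocked by [11,13]×[12,20], reject
18. q=(12,12) nearest=3 d=2 new=(12,12) → blocked by [11,13]×[12,20], reject
19. q=(3,6) nearest=1 d=2 new=(3,6) → blocked by [3,5]×[6,12], reject
20. q=(9,20) nearest=3 d=10 new=(9,15) → blocked by [5,9]×[11,20], reject
21. q=(0,1) nearest=0 d=1 new=(0,1) → add node 6 parent=0 cost=1
22. q=(13,39) nearest=3 d=29 new=(13,15) → blocked by [11,13]×[12,20], reject
23. q=(18,16) nearest=3 d=8 new=(15,15) → blocked by [15,20]×[11,17], reject
24. q=(17,34) nearest=3 d=24 new=(15,15) → blocked by [15,20]×[11,17], reject
25. q=(3,3) nearest=1 d=2 new=(3,3) → add node 7 parent=1 cost=7
26. q=(4,17) nearest=3 d=7 new=(5,15) → blocked by [5,9]×[11,20], reject

Node count: 8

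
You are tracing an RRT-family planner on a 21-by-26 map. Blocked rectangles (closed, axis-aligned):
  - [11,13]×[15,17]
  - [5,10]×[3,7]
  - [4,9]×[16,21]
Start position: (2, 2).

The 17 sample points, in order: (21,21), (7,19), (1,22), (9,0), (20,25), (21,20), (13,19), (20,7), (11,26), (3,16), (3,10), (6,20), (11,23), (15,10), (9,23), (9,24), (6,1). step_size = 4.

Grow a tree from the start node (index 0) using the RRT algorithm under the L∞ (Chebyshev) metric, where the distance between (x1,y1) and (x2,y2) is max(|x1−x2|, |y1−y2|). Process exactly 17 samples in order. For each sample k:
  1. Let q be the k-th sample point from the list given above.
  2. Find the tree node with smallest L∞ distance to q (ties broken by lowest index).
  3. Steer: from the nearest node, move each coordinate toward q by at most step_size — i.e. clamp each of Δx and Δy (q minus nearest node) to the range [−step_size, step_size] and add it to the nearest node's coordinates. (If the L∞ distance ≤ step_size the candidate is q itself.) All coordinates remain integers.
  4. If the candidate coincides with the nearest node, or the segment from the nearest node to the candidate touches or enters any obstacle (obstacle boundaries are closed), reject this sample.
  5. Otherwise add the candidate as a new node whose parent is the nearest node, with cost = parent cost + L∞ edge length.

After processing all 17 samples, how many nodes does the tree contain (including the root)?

Node count: 14

1. q=(21,21) nearest=0 d=19 new=(6,6) → blocked by [5,10]×[3,7], reject
2. q=(7,19) nearest=0 d=17 new=(6,6) → blocked by [5,10]×[3,7], reject
3. q=(1,22) nearest=0 d=20 new=(1,6) → add node 1 parent=0 cost=4
4. q=(9,0) nearest=0 d=7 new=(6,0) → add node 2 parent=0 cost=4
5. q=(20,25) nearest=1 d=19 new=(5,10) → add node 3 parent=1 cost=8
6. q=(21,20) nearest=3 d=16 new=(9,14) → add node 4 parent=3 cost=12
7. q=(13,19) nearest=4 d=5 new=(13,18) → blocked by [11,13]×[15,17], reject
8. q=(20,7) nearest=4 d=11 new=(13,10) → add node 5 parent=4 cost=16
9. q=(11,26) nearest=4 d=12 new=(11,18) → add node 6 parent=4 cost=16
10. q=(3,16) nearest=3 d=6 new=(3,14) → add node 7 parent=3 cost=12
11. q=(3,10) nearest=3 d=2 new=(3,10) → add node 8 parent=3 cost=10
12. q=(6,20) nearest=6 d=5 new=(7,20) → blocked by [4,9]×[16,21], reject
13. q=(11,23) nearest=6 d=5 new=(11,22) → add node 9 parent=6 cost=20
14. q=(15,10) nearest=5 d=2 new=(15,10) → add node 10 parent=5 cost=18
15. q=(9,23) nearest=9 d=2 new=(9,23) → add node 11 parent=9 cost=22
16. q=(9,24) nearest=11 d=1 new=(9,24) → add node 12 parent=11 cost=23
17. q=(6,1) nearest=2 d=1 new=(6,1) → add node 13 parent=2 cost=5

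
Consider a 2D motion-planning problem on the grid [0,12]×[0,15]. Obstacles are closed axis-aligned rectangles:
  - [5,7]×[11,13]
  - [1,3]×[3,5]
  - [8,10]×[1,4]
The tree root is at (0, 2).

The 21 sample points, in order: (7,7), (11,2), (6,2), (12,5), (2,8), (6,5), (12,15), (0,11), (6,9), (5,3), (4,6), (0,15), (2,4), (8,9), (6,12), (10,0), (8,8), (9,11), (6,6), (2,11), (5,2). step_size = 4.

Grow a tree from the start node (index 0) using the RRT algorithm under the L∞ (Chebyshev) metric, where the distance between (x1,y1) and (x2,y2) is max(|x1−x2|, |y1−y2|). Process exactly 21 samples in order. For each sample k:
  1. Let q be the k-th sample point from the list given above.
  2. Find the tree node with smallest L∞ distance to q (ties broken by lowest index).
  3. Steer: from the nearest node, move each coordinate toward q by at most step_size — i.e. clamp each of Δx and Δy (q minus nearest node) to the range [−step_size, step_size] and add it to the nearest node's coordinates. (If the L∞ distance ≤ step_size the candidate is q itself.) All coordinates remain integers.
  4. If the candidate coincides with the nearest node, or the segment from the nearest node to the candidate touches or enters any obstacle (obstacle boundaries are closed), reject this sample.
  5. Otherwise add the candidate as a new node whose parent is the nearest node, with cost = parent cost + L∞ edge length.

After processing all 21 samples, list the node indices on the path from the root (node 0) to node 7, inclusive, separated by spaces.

1. q=(7,7) nearest=0 d=7 new=(4,6) → blocked by [1,3]×[3,5], reject
2. q=(11,2) nearest=0 d=11 new=(4,2) → add node 1 parent=0 cost=4
3. q=(6,2) nearest=1 d=2 new=(6,2) → add node 2 parent=1 cost=6
4. q=(12,5) nearest=2 d=6 new=(10,5) → blocked by [8,10]×[1,4], reject
5. q=(2,8) nearest=0 d=6 new=(2,6) → blocked by [1,3]×[3,5], reject
6. q=(6,5) nearest=1 d=3 new=(6,5) → add node 3 parent=1 cost=7
7. q=(12,15) nearest=3 d=10 new=(10,9) → add node 4 parent=3 cost=11
8. q=(0,11) nearest=3 d=6 new=(2,9) → add node 5 parent=3 cost=11
9. q=(6,9) nearest=3 d=4 new=(6,9) → add node 6 parent=3 cost=11
10. q=(5,3) nearest=1 d=1 new=(5,3) → add node 7 parent=1 cost=5
11. q=(4,6) nearest=3 d=2 new=(4,6) → add node 8 parent=3 cost=9
12. q=(0,15) nearest=5 d=6 new=(0,13) → add node 9 parent=5 cost=15
13. q=(2,4) nearest=0 d=2 new=(2,4) → blocked by [1,3]×[3,5], reject
14. q=(8,9) nearest=4 d=2 new=(8,9) → add node 10 parent=4 cost=13
15. q=(6,12) nearest=6 d=3 new=(6,12) → blocked by [5,7]×[11,13], reject
16. q=(10,0) nearest=2 d=4 new=(10,0) → blocked by [8,10]×[1,4], reject
17. q=(8,8) nearest=10 d=1 new=(8,8) → add node 11 parent=10 cost=14
18. q=(9,11) nearest=4 d=2 new=(9,11) → add node 12 parent=4 cost=13
19. q=(6,6) nearest=3 d=1 new=(6,6) → add node 13 parent=3 cost=8
20. q=(2,11) nearest=5 d=2 new=(2,11) → add node 14 parent=5 cost=13
21. q=(5,2) nearest=1 d=1 new=(5,2) → add node 15 parent=1 cost=5

Path: 0 1 7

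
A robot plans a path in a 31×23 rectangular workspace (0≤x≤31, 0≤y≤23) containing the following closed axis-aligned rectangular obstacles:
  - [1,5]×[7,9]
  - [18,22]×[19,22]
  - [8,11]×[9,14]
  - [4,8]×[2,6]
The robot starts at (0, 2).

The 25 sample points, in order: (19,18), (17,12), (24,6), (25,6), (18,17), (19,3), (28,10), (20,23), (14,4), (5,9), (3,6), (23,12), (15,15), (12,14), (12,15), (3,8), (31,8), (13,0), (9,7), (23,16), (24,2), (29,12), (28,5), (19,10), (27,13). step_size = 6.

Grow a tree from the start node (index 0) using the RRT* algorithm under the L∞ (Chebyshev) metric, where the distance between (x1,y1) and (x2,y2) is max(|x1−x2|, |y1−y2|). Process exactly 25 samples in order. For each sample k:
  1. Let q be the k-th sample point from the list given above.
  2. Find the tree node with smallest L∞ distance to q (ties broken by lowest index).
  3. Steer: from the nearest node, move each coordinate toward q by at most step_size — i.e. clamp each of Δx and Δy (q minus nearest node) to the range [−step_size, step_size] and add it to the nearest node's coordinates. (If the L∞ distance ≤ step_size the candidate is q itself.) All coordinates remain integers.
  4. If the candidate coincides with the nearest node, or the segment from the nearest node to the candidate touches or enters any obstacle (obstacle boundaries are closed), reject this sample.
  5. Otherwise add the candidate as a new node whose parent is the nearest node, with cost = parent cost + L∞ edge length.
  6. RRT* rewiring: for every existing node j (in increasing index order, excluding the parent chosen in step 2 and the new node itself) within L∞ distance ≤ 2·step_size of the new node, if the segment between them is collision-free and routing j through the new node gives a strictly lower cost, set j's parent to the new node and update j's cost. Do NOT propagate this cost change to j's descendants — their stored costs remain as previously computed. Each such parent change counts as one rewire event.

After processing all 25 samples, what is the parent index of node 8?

1. q=(19,18) nearest=0 d=19 new=(6,8) → blocked by [1,5]×[7,9], reject
2. q=(17,12) nearest=0 d=17 new=(6,8) → blocked by [1,5]×[7,9], reject
3. q=(24,6) nearest=0 d=24 new=(6,6) → blocked by [4,8]×[2,6], reject
4. q=(25,6) nearest=0 d=25 new=(6,6) → blocked by [4,8]×[2,6], reject
5. q=(18,17) nearest=0 d=18 new=(6,8) → blocked by [1,5]×[7,9], reject
6. q=(19,3) nearest=0 d=19 new=(6,3) → blocked by [4,8]×[2,6], reject
7. q=(28,10) nearest=0 d=28 new=(6,8) → blocked by [1,5]×[7,9], reject
8. q=(20,23) nearest=0 d=21 new=(6,8) → blocked by [1,5]×[7,9], reject
9. q=(14,4) nearest=0 d=14 new=(6,4) → blocked by [4,8]×[2,6], reject
10. q=(5,9) nearest=0 d=7 new=(5,8) → blocked by [1,5]×[7,9], reject
11. q=(3,6) nearest=0 d=4 new=(3,6) → add node 1 parent=0 cost=4
12. q=(23,12) nearest=1 d=20 new=(9,12) → blocked by [1,5]×[7,9], reject
13. q=(15,15) nearest=1 d=12 new=(9,12) → blocked by [1,5]×[7,9], reject
14. q=(12,14) nearest=1 d=9 new=(9,12) → blocked by [1,5]×[7,9], reject
15. q=(12,15) nearest=1 d=9 new=(9,12) → blocked by [1,5]×[7,9], reject
16. q=(3,8) nearest=1 d=2 new=(3,8) → blocked by [1,5]×[7,9], reject
17. q=(31,8) nearest=1 d=28 new=(9,8) → add node 2 parent=1 cost=10
18. q=(13,0) nearest=2 d=8 new=(13,2) → add node 3 parent=2 cost=16
19. q=(9,7) nearest=2 d=1 new=(9,7) → add node 4 parent=2 cost=11
20. q=(23,16) nearest=2 d=14 new=(15,14) → blocked by [8,11]×[9,14], reject
21. q=(24,2) nearest=3 d=11 new=(19,2) → add node 5 parent=3 cost=22
22. q=(29,12) nearest=5 d=10 new=(25,8) → add node 6 parent=5 cost=28
23. q=(28,5) nearest=6 d=3 new=(28,5) → add node 7 parent=6 cost=31
24. q=(19,10) nearest=6 d=6 new=(19,10) → add node 8 parent=6 cost=34
25. q=(27,13) nearest=6 d=5 new=(27,13) → add node 9 parent=6 cost=33

Parent of node 8: 6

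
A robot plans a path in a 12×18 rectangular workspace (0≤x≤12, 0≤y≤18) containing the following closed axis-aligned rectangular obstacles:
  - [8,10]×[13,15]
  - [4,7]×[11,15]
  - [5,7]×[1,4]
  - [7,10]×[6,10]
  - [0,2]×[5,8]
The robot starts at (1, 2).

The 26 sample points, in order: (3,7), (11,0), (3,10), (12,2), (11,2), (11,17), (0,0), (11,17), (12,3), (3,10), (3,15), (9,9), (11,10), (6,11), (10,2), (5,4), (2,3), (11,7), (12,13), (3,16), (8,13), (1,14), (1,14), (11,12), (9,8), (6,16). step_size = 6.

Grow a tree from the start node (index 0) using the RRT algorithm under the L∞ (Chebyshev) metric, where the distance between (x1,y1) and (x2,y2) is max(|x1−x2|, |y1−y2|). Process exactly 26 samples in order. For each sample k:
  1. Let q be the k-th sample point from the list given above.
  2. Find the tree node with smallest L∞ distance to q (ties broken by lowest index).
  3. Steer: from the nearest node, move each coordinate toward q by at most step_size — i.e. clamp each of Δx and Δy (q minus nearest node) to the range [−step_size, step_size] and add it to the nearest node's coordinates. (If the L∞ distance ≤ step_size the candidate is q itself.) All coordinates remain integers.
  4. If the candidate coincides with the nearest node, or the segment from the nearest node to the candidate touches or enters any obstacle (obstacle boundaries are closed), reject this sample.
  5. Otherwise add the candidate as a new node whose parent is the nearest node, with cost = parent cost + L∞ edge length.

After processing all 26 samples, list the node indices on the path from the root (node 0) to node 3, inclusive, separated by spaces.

1. q=(3,7) nearest=0 d=5 new=(3,7) → add node 1 parent=0 cost=5
2. q=(11,0) nearest=1 d=8 new=(9,1) → blocked by [5,7]×[1,4], reject
3. q=(3,10) nearest=1 d=3 new=(3,10) → add node 2 parent=1 cost=8
4. q=(12,2) nearest=1 d=9 new=(9,2) → blocked by [5,7]×[1,4], reject
5. q=(11,2) nearest=1 d=8 new=(9,2) → blocked by [5,7]×[1,4], reject
6. q=(11,17) nearest=2 d=8 new=(9,16) → blocked by [8,10]×[13,15], reject
7. q=(0,0) nearest=0 d=2 new=(0,0) → add node 3 parent=0 cost=2
8. q=(11,17) nearest=2 d=8 new=(9,16) → blocked by [8,10]×[13,15], reject
9. q=(12,3) nearest=1 d=9 new=(9,3) → add node 4 parent=1 cost=11
10. q=(3,10) nearest=2 d=0 → coincident, reject
11. q=(3,15) nearest=2 d=5 new=(3,15) → add node 5 parent=2 cost=13
12. q=(9,9) nearest=1 d=6 new=(9,9) → blocked by [7,10]×[6,10], reject
13. q=(11,10) nearest=4 d=7 new=(11,9) → blocked by [7,10]×[6,10], reject
14. q=(6,11) nearest=2 d=3 new=(6,11) → blocked by [4,7]×[11,15], reject
15. q=(10,2) nearest=4 d=1 new=(10,2) → add node 6 parent=4 cost=12
16. q=(5,4) nearest=1 d=3 new=(5,4) → blocked by [5,7]×[1,4], reject
17. q=(2,3) nearest=0 d=1 new=(2,3) → add node 7 parent=0 cost=1
18. q=(11,7) nearest=4 d=4 new=(11,7) → add node 8 parent=4 cost=15
19. q=(12,13) nearest=8 d=6 new=(12,13) → add node 9 parent=8 cost=21
20. q=(3,16) nearest=5 d=1 new=(3,16) → add node 10 parent=5 cost=14
21. q=(8,13) nearest=9 d=4 new=(8,13) → blocked by [8,10]×[13,15], reject
22. q=(1,14) nearest=5 d=2 new=(1,14) → add node 11 parent=5 cost=15
23. q=(1,14) nearest=11 d=0 → coincident, reject
24. q=(11,12) nearest=9 d=1 new=(11,12) → add node 12 parent=9 cost=22
25. q=(9,8) nearest=8 d=2 new=(9,8) → blocked by [7,10]×[6,10], reject
26. q=(6,16) nearest=5 d=3 new=(6,16) → add node 13 parent=5 cost=16

Path: 0 3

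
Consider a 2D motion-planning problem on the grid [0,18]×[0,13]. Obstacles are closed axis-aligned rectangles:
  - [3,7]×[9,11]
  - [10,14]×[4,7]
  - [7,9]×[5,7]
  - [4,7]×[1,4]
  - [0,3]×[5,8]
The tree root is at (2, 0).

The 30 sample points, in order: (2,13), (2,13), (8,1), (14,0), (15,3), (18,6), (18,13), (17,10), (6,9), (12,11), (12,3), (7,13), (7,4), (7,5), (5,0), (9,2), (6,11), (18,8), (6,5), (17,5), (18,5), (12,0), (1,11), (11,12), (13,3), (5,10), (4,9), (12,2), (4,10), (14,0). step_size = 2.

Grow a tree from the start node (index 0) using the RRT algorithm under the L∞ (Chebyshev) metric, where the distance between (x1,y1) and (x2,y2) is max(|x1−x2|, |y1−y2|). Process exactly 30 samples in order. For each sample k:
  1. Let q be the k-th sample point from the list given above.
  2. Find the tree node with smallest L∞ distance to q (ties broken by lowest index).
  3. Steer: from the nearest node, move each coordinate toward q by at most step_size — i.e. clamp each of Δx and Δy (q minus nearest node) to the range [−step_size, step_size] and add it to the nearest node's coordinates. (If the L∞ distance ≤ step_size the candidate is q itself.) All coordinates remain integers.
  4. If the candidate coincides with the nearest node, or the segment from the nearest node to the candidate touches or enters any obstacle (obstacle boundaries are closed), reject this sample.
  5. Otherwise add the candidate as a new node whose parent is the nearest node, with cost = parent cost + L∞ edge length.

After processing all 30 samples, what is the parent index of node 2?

Parent of node 2: 1

1. q=(2,13) nearest=0 d=13 new=(2,2) → add node 1 parent=0 cost=2
2. q=(2,13) nearest=1 d=11 new=(2,4) → add node 2 parent=1 cost=4
3. q=(8,1) nearest=0 d=6 new=(4,1) → blocked by [4,7]×[1,4], reject
4. q=(14,0) nearest=0 d=12 new=(4,0) → add node 3 parent=0 cost=2
5. q=(15,3) nearest=3 d=11 new=(6,2) → blocked by [4,7]×[1,4], reject
6. q=(18,6) nearest=3 d=14 new=(6,2) → blocked by [4,7]×[1,4], reject
7. q=(18,13) nearest=3 d=14 new=(6,2) → blocked by [4,7]×[1,4], reject
8. q=(17,10) nearest=3 d=13 new=(6,2) → blocked by [4,7]×[1,4], reject
9. q=(6,9) nearest=2 d=5 new=(4,6) → blocked by [0,3]×[5,8], reject
10. q=(12,11) nearest=1 d=10 new=(4,4) → blocked by [4,7]×[1,4], reject
11. q=(12,3) nearest=3 d=8 new=(6,2) → blocked by [4,7]×[1,4], reject
12. q=(7,13) nearest=2 d=9 new=(4,6) → blocked by [0,3]×[5,8], reject
13. q=(7,4) nearest=3 d=4 new=(6,2) → blocked by [4,7]×[1,4], reject
14. q=(7,5) nearest=0 d=5 new=(4,2) → blocked by [4,7]×[1,4], reject
15. q=(5,0) nearest=3 d=1 new=(5,0) → add node 4 parent=3 cost=3
16. q=(9,2) nearest=4 d=4 new=(7,2) → blocked by [4,7]×[1,4], reject
17. q=(6,11) nearest=2 d=7 new=(4,6) → blocked by [0,3]×[5,8], reject
18. q=(18,8) nearest=4 d=13 new=(7,2) → blocked by [4,7]×[1,4], reject
19. q=(6,5) nearest=1 d=4 new=(4,4) → blocked by [4,7]×[1,4], reject
20. q=(17,5) nearest=4 d=12 new=(7,2) → blocked by [4,7]×[1,4], reject
21. q=(18,5) nearest=4 d=13 new=(7,2) → blocked by [4,7]×[1,4], reject
22. q=(12,0) nearest=4 d=7 new=(7,0) → add node 5 parent=4 cost=5
23. q=(1,11) nearest=2 d=7 new=(1,6) → blocked by [0,3]×[5,8], reject
24. q=(11,12) nearest=2 d=9 new=(4,6) → blocked by [0,3]×[5,8], reject
25. q=(13,3) nearest=5 d=6 new=(9,2) → add node 6 parent=5 cost=7
26. q=(5,10) nearest=2 d=6 new=(4,6) → blocked by [0,3]×[5,8], reject
27. q=(4,9) nearest=2 d=5 new=(4,6) → blocked by [0,3]×[5,8], reject
28. q=(12,2) nearest=6 d=3 new=(11,2) → add node 7 parent=6 cost=9
29. q=(4,10) nearest=2 d=6 new=(4,6) → blocked by [0,3]×[5,8], reject
30. q=(14,0) nearest=7 d=3 new=(13,0) → add node 8 parent=7 cost=11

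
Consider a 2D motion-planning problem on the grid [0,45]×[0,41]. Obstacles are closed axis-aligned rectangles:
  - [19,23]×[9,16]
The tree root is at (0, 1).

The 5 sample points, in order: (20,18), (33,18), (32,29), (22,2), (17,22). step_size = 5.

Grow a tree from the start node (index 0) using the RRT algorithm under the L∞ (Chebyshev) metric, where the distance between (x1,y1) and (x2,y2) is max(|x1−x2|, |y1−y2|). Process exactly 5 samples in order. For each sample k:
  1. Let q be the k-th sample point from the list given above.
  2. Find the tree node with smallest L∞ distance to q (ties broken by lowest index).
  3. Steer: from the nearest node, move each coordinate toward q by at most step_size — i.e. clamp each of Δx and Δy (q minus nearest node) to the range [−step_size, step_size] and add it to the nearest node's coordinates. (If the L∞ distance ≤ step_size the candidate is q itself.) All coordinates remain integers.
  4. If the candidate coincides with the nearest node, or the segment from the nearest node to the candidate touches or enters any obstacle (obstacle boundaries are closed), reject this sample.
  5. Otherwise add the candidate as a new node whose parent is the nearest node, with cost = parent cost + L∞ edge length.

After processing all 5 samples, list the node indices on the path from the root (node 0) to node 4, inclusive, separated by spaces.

1. q=(20,18) nearest=0 d=20 new=(5,6) → add node 1 parent=0 cost=5
2. q=(33,18) nearest=1 d=28 new=(10,11) → add node 2 parent=1 cost=10
3. q=(32,29) nearest=2 d=22 new=(15,16) → add node 3 parent=2 cost=15
4. q=(22,2) nearest=2 d=12 new=(15,6) → add node 4 parent=2 cost=15
5. q=(17,22) nearest=3 d=6 new=(17,21) → add node 5 parent=3 cost=20

Path: 0 1 2 4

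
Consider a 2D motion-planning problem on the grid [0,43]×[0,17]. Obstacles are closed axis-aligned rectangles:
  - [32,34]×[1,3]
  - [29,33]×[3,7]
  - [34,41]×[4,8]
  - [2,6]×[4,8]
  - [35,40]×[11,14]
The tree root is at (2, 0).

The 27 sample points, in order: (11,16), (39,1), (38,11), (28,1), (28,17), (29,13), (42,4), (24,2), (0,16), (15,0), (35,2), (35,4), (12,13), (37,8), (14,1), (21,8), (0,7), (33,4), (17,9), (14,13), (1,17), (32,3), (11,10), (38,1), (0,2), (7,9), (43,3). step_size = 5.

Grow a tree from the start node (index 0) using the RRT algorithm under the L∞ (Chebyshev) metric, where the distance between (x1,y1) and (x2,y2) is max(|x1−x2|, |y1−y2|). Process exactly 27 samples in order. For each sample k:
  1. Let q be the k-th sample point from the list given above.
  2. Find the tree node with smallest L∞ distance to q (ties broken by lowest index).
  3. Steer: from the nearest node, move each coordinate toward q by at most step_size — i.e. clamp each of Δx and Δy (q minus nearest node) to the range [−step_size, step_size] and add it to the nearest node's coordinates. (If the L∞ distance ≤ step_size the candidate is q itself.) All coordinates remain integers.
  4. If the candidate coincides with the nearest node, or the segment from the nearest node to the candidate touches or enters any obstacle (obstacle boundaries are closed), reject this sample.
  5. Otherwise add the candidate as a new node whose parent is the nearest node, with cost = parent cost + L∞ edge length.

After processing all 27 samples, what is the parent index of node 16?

Parent of node 16: 8

1. q=(11,16) nearest=0 d=16 new=(7,5) → blocked by [2,6]×[4,8], reject
2. q=(39,1) nearest=0 d=37 new=(7,1) → add node 1 parent=0 cost=5
3. q=(38,11) nearest=1 d=31 new=(12,6) → add node 2 parent=1 cost=10
4. q=(28,1) nearest=2 d=16 new=(17,1) → add node 3 parent=2 cost=15
5. q=(28,17) nearest=2 d=16 new=(17,11) → add node 4 parent=2 cost=15
6. q=(29,13) nearest=3 d=12 new=(22,6) → add node 5 parent=3 cost=20
7. q=(42,4) nearest=5 d=20 new=(27,4) → add node 6 parent=5 cost=25
8. q=(24,2) nearest=6 d=3 new=(24,2) → add node 7 parent=6 cost=28
9. q=(0,16) nearest=2 d=12 new=(7,11) → add node 8 parent=2 cost=15
10. q=(15,0) nearest=3 d=2 new=(15,0) → add node 9 parent=3 cost=17
11. q=(35,2) nearest=6 d=8 new=(32,2) → blocked by [32,34]×[1,3], reject
12. q=(35,4) nearest=6 d=8 new=(32,4) → blocked by [29,33]×[3,7], reject
13. q=(12,13) nearest=4 d=5 new=(12,13) → add node 10 parent=4 cost=20
14. q=(37,8) nearest=6 d=10 new=(32,8) → blocked by [29,33]×[3,7], reject
15. q=(14,1) nearest=9 d=1 new=(14,1) → add node 11 parent=9 cost=18
16. q=(21,8) nearest=5 d=2 new=(21,8) → add node 12 parent=5 cost=22
17. q=(0,7) nearest=0 d=7 new=(0,5) → add node 13 parent=0 cost=5
18. q=(33,4) nearest=6 d=6 new=(32,4) → blocked by [29,33]×[3,7], reject
19. q=(17,9) nearest=4 d=2 new=(17,9) → add node 14 parent=4 cost=17
20. q=(14,13) nearest=10 d=2 new=(14,13) → add node 15 parent=10 cost=22
21. q=(1,17) nearest=8 d=6 new=(2,16) → add node 16 parent=8 cost=20
22. q=(32,3) nearest=6 d=5 new=(32,3) → blocked by [32,34]×[1,3], reject
23. q=(11,10) nearest=10 d=3 new=(11,10) → add node 17 parent=10 cost=23
24. q=(38,1) nearest=6 d=11 new=(32,1) → blocked by [32,34]×[1,3], reject
25. q=(0,2) nearest=0 d=2 new=(0,2) → add node 18 parent=0 cost=2
26. q=(7,9) nearest=8 d=2 new=(7,9) → add node 19 parent=8 cost=17
27. q=(43,3) nearest=6 d=16 new=(32,3) → blocked by [32,34]×[1,3], reject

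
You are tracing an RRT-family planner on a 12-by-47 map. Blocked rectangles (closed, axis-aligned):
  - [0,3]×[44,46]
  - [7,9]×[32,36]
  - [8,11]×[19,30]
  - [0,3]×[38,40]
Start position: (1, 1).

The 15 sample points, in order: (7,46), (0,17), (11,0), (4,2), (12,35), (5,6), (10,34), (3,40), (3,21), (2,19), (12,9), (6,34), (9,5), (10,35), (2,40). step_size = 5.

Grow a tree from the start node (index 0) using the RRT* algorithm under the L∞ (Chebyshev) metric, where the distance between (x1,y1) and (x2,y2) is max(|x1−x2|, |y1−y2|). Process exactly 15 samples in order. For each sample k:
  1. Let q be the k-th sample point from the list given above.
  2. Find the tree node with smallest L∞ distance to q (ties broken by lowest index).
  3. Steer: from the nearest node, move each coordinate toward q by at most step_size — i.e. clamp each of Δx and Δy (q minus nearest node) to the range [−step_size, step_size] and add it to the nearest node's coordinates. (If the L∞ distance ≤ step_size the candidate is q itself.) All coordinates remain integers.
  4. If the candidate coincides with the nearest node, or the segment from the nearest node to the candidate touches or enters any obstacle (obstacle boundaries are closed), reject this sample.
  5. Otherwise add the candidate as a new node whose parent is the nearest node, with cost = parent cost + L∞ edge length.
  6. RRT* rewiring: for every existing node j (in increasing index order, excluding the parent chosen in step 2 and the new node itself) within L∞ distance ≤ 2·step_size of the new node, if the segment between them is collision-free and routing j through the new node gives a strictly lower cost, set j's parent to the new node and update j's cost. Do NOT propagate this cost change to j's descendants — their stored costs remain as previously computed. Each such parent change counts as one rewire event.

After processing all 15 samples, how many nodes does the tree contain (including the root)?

Node count: 13

1. q=(7,46) nearest=0 d=45 new=(6,6) → add node 1 parent=0 cost=5
2. q=(0,17) nearest=1 d=11 new=(1,11) → add node 2 parent=1 cost=10
3. q=(11,0) nearest=1 d=6 new=(11,1) → add node 3 parent=1 cost=10
4. q=(4,2) nearest=0 d=3 new=(4,2) → add node 4 parent=0 cost=3
5. q=(12,35) nearest=2 d=24 new=(6,16) → add node 5 parent=2 cost=15
6. q=(5,6) nearest=1 d=1 new=(5,6) → add node 6 parent=1 cost=6
7. q=(10,34) nearest=5 d=18 new=(10,21) → blocked by [8,11]×[19,30], reject
8. q=(3,40) nearest=5 d=24 new=(3,21) → add node 7 parent=5 cost=20
9. q=(3,21) nearest=7 d=0 → coincident, reject
10. q=(2,19) nearest=7 d=2 new=(2,19) → add node 8 parent=7 cost=22
11. q=(12,9) nearest=1 d=6 new=(11,9) → add node 9 parent=1 cost=10; rewire 8→9 (20<22)
12. q=(6,34) nearest=7 d=13 new=(6,26) → add node 10 parent=7 cost=25
13. q=(9,5) nearest=1 d=3 new=(9,5) → add node 11 parent=1 cost=8
14. q=(10,35) nearest=10 d=9 new=(10,31) → blocked by [8,11]×[19,30], reject
15. q=(2,40) nearest=10 d=14 new=(2,31) → add node 12 parent=10 cost=30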